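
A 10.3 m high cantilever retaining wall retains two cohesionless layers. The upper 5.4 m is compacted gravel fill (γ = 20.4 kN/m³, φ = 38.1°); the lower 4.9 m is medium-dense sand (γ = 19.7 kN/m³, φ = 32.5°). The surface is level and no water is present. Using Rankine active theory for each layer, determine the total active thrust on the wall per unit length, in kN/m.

K_a1 = tan²(45°−38.1°/2) = 0.2368; K_a2 = tan²(45°−32.5°/2) = 0.3010.
Layer 1: σ at base = K_a1 γ₁ h₁ = 26.09 kPa; P₁ = ½×26.09×5.4 = 70.44.
Layer 2: σ_v at top = γ₁h₁ = 110.2; σ_h top = K_a2×110.2 = 33.16; σ_h base = K_a2×(110.2+19.7×4.9) = 62.21.
P₂ = ½(33.16+62.21)×4.9 = 233.6. Total P_a = 70.44+233.6 = 304.1 kN/m.

304 kN/m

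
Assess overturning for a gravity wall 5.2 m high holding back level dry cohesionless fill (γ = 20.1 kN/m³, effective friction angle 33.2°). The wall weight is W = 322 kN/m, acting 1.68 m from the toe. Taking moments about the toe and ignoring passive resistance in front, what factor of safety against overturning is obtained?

3.93

K_a = tan²(45° − 33.2°/2) = 0.2924.
P_a = ½K_aγH² = 0.5×0.2924×20.1×5.2² = 79.45 kN/m, acting at H/3 = 1.733 m above the base.
Overturning moment M_o = P_a × H/3 = 79.45 × 1.733 = 137.7.
Resisting moment M_r = W × 1.68 = 322 × 1.68 = 541.0.
FS_overturning = M_r/M_o = 541.0/137.7 = 3.928.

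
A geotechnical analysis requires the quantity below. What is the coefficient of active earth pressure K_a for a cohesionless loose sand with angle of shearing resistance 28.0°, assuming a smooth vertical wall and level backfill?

K_a = (1 − sin φ)/(1 + sin φ) = (1 − sin 28.0°)/(1 + sin 28.0°) = 0.3610.

0.361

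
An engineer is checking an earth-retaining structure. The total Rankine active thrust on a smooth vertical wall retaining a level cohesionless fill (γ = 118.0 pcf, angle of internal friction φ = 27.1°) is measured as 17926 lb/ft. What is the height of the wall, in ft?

K_a = 0.3741. P_a = ½ K_a γ H² ⇒ H = √(2P_a/(K_a γ)).
H = √(2×17926/(0.3741×118.0)) = 28.50 ft.

28.5 ft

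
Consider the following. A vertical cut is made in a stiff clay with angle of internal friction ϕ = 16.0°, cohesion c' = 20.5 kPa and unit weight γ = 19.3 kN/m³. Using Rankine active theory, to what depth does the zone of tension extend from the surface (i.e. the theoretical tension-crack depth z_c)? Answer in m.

K_a = tan²(45° − 16.0°/2) = 0.5678; √K_a = 0.7536.
The active pressure is zero where K_a γ z = 2c√K_a, so z_c = 2c/(γ√K_a) = 2×20.5/(19.3×0.7536) = 2.819 m.

2.82 m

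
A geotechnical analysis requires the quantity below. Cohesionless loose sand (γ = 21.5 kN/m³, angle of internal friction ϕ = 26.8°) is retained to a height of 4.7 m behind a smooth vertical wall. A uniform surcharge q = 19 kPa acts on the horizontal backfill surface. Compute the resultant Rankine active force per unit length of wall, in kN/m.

124 kN/m

K_a = tan²(45° − φ/2) = 0.3785.
Soil triangle: ½ K_a γ H² = 0.5×0.3785×21.5×4.7² = 89.88 kN/m.
Surcharge rectangle: K_a q H = 0.3785×19×4.7 = 33.80 kN/m.
Total = 89.88 + 33.80 = 123.7 kN/m.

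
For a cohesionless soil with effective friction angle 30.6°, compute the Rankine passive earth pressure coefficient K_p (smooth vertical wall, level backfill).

K_p = (1 + sin φ)/(1 − sin φ) = tan²(45° + 30.6°/2) = 3.074.

3.07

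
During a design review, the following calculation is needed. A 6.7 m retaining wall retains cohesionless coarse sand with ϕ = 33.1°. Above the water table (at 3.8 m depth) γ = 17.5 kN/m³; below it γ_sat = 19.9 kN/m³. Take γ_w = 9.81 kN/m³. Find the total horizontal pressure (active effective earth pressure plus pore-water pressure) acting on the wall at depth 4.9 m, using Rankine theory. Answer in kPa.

K_a = (1 − sin φ)/(1 + sin φ) = 0.2936.
γ' = 19.9 − 9.81 = 10.09 kN/m³.
Effective vertical stress at 4.9 m: σ'_v = 17.5×3.8 + 10.09×1.10 = 77.60 kPa.
σ'_h = K_a σ'_v = 0.2936 × 77.60 = 22.78 kPa; u = γ_w × 1.10 = 10.79 kPa.
Total σ_h = 22.78 + 10.79 = 33.57 kPa.

33.6 kPa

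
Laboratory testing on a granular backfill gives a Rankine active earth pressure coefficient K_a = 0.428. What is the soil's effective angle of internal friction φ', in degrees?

K_a = tan²(45° − φ/2) ⇒ 45° − φ/2 = arctan(√0.428) = 33.19°.
φ = 2(45° − 33.19°) = 23.61°.

23.6°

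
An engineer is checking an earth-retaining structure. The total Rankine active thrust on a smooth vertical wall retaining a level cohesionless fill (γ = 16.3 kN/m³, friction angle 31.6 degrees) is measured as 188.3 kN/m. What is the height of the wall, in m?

K_a = 0.3123. P_a = ½ K_a γ H² ⇒ H = √(2P_a/(K_a γ)).
H = √(2×188.3/(0.3123×16.3)) = 8.601 m.

8.60 m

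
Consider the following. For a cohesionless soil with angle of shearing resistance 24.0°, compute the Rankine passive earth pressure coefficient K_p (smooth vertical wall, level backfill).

2.37

K_p = (1 + sin φ)/(1 − sin φ) = tan²(45° + 24.0°/2) = 2.371.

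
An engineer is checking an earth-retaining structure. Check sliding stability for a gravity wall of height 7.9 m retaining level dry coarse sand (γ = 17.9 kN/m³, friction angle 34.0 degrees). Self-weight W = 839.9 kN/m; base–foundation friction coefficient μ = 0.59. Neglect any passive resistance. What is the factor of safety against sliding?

K_a = tan²(45° − 34.0°/2) = 0.2827.
P_a = ½K_aγH² = 0.5×0.2827×17.9×7.9² = 157.9 kN/m, acting at H/3 = 2.633 m above the base.
FS_sliding = μW / P_a = 0.59×839.9 / 157.9 = 3.138.

3.14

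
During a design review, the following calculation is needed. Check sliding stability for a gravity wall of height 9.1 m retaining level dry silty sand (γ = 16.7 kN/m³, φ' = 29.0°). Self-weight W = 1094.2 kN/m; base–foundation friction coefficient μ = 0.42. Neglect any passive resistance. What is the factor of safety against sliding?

K_a = tan²(45° − 29.0°/2) = 0.3470.
P_a = ½K_aγH² = 0.5×0.3470×16.7×9.1² = 239.9 kN/m, acting at H/3 = 3.033 m above the base.
FS_sliding = μW / P_a = 0.42×1094.2 / 239.9 = 1.915.

1.92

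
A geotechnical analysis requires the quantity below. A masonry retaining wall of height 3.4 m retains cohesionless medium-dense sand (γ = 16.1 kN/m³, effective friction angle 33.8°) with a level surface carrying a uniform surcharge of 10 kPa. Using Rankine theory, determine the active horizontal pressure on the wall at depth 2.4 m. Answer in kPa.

13.9 kPa

K_a = (1 − sin φ)/(1 + sin φ) = 0.2851.
σ_v = γz + q = 16.1 × 2.4 + 10 = 48.64 kPa.
σ_h = K_a σ_v = 0.2851 × 48.64 = 13.87 kPa.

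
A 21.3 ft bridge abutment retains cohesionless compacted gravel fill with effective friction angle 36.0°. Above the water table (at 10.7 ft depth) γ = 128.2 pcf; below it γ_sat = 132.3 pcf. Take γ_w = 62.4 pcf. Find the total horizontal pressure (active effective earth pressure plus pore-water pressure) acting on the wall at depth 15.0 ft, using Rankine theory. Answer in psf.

702 psf

K_a = (1 − sin φ)/(1 + sin φ) = 0.2596.
γ' = 132.3 − 62.4 = 69.90 pcf.
Effective vertical stress at 15.0 ft: σ'_v = 128.2×10.7 + 69.90×4.30 = 1672 psf.
σ'_h = K_a σ'_v = 0.2596 × 1672 = 434.2 psf; u = γ_w × 4.30 = 268.3 psf.
Total σ_h = 434.2 + 268.3 = 702.5 psf.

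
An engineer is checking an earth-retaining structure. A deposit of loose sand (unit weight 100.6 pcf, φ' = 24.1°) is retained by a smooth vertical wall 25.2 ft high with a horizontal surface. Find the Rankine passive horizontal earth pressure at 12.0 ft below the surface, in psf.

2870 psf

K_p = (1 + sin φ)/(1 − sin φ) = 2.380.
σ_h = K_p γ z = 2.380 × 100.6 × 12.0 = 2873 psf.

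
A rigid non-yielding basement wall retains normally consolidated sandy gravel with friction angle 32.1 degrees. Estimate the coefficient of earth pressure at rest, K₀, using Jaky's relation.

0.469

K₀ = 1 − sin φ' = 1 − sin 32.1° = 0.4686.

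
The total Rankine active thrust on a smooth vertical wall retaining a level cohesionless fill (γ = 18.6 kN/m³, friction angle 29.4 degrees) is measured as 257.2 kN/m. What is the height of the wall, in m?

K_a = 0.3415. P_a = ½ K_a γ H² ⇒ H = √(2P_a/(K_a γ)).
H = √(2×257.2/(0.3415×18.6)) = 9.000 m.

9.00 m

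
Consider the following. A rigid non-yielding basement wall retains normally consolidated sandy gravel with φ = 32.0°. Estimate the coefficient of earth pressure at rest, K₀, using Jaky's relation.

K₀ = 1 − sin φ' = 1 − sin 32.0° = 0.4701.

0.470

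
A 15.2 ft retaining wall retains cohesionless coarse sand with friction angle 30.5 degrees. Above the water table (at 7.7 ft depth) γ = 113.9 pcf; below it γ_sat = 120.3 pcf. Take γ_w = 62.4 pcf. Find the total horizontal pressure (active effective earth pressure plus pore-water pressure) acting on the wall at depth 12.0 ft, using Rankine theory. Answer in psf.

636 psf

K_a = (1 − sin φ)/(1 + sin φ) = 0.3267.
γ' = 120.3 − 62.4 = 57.90 pcf.
Effective vertical stress at 12.0 ft: σ'_v = 113.9×7.7 + 57.90×4.30 = 1126 psf.
σ'_h = K_a σ'_v = 0.3267 × 1126 = 367.8 psf; u = γ_w × 4.30 = 268.3 psf.
Total σ_h = 367.8 + 268.3 = 636.1 psf.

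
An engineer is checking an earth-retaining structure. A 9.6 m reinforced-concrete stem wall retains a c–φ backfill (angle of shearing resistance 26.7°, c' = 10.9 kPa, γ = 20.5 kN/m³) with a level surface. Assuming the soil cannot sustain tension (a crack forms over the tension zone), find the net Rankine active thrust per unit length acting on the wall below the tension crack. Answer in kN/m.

242 kN/m

K_a = 0.3800; √K_a = 0.6164.
Tension-crack depth z_c = 2c/(γ√K_a) = 2×10.9/(20.5×0.6164) = 1.725 m.
σ_a at base = K_a γ H − 2c√K_a = 0.3800×20.5×9.6 − 2×10.9×0.6164 = 61.34 kPa.
P_a = ½ × 61.34 × (H − z_c) = 0.5×61.34×7.875 = 241.5 kN/m.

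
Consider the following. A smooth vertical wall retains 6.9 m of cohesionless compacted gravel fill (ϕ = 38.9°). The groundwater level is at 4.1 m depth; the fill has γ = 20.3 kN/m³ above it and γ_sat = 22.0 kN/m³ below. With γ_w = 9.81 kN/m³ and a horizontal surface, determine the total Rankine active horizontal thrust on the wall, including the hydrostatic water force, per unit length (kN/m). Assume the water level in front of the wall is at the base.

142 kN/m

K_a = tan²(45° − φ/2) = 0.2285.
γ' = 22.0 − 9.81 = 12.19 kN/m³. Depth below WT = 2.8 m.
σ'_h at WT = K_a γ d_w = 19.02 kPa; at base = 19.02 + K_a γ' × 2.8 = 26.82 kPa.
P₁ (0–4.1 m) = ½×19.02×4.1 = 38.99. P₂ (4.1–6.9 m) = ½(19.02+26.82)×2.8 = 64.18.
P_w = ½ γ_w h₂² = 0.5×9.81×2.8² = 38.46. Total = 38.99+64.18+38.46 = 141.6 kN/m.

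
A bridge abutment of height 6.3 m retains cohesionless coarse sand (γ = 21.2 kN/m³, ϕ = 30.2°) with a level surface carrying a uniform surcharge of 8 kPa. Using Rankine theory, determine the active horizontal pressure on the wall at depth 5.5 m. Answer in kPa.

41.2 kPa

K_a = (1 − sin φ)/(1 + sin φ) = 0.3307.
σ_v = γz + q = 21.2 × 5.5 + 8 = 124.6 kPa.
σ_h = K_a σ_v = 0.3307 × 124.6 = 41.20 kPa.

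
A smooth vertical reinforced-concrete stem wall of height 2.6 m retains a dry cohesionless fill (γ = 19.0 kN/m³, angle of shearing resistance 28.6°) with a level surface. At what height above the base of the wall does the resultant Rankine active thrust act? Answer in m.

K_a = 0.3525.
The pressure distribution is triangular, so the resultant acts at H/3 above the base = 2.6/3 = 0.8667 m.

0.867 m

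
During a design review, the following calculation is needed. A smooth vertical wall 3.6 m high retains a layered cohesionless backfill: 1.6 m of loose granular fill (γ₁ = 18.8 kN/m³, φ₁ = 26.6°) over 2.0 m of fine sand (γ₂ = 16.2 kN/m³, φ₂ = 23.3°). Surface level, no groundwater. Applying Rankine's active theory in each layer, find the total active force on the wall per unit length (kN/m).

49.3 kN/m

K_a1 = tan²(45°−26.6°/2) = 0.3814; K_a2 = tan²(45°−23.3°/2) = 0.4331.
Layer 1: σ at base = K_a1 γ₁ h₁ = 11.47 kPa; P₁ = ½×11.47×1.6 = 9.179.
Layer 2: σ_v at top = γ₁h₁ = 30.08; σ_h top = K_a2×30.08 = 13.03; σ_h base = K_a2×(30.08+16.2×2.0) = 27.06.
P₂ = ½(13.03+27.06)×2.0 = 40.09. Total P_a = 9.179+40.09 = 49.27 kN/m.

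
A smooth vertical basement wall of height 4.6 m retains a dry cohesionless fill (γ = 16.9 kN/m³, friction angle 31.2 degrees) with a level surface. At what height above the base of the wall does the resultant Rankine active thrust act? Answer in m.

K_a = 0.3175.
The pressure distribution is triangular, so the resultant acts at H/3 above the base = 4.6/3 = 1.533 m.

1.53 m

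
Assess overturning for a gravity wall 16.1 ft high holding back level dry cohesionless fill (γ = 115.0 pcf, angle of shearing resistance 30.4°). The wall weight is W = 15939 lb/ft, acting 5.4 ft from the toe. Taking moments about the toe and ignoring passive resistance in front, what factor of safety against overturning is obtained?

3.28

K_a = tan²(45° − 30.4°/2) = 0.3280.
P_a = ½K_aγH² = 0.5×0.3280×115.0×16.1² = 4889 lb/ft, acting at H/3 = 5.367 ft above the base.
Overturning moment M_o = P_a × H/3 = 4889 × 5.367 = 26240.
Resisting moment M_r = W × 5.4 = 15939 × 5.4 = 86070.
FS_overturning = M_r/M_o = 86070/26240 = 3.281.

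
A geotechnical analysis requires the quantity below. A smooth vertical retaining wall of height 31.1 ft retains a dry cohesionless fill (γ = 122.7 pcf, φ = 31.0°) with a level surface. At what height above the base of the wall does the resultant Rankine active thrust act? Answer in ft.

K_a = 0.3201.
The pressure distribution is triangular, so the resultant acts at H/3 above the base = 31.1/3 = 10.37 ft.

10.4 ft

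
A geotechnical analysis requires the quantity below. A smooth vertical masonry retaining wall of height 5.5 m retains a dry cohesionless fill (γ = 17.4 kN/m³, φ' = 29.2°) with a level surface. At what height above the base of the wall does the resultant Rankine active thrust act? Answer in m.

1.83 m

K_a = 0.3442.
The pressure distribution is triangular, so the resultant acts at H/3 above the base = 5.5/3 = 1.833 m.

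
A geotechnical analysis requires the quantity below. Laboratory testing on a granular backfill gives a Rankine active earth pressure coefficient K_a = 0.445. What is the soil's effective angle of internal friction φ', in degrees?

22.6°

K_a = tan²(45° − φ/2) ⇒ 45° − φ/2 = arctan(√0.445) = 33.71°.
φ = 2(45° − 33.71°) = 22.59°.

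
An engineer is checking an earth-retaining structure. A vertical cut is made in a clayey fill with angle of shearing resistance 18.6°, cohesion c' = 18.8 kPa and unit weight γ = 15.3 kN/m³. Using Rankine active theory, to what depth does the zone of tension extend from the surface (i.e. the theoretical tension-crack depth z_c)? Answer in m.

K_a = tan²(45° − 18.6°/2) = 0.5163; √K_a = 0.7186.
The active pressure is zero where K_a γ z = 2c√K_a, so z_c = 2c/(γ√K_a) = 2×18.8/(15.3×0.7186) = 3.420 m.

3.42 m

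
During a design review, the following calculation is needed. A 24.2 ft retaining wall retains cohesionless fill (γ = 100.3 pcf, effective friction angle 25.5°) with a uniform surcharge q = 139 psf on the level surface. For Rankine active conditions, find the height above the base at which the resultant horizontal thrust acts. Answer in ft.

K_a = 0.3981.
Triangular part P₁ = ½K_aγH² = 11690 at H/3 = 8.067 ft; rectangular part P₂ = K_a q H = 1339 at H/2 = 12.10 ft.
ȳ = (P₁·8.067 + P₂·12.10)/(P₁+P₂) = 8.481 ft.

8.48 ft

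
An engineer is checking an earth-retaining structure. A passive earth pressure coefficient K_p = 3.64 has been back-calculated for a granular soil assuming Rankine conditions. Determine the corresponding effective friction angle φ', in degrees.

34.7°

K_p = (1+sin φ)/(1−sin φ) ⇒ sin φ = (K_p − 1)/(K_p + 1) = 0.5690.
φ = arcsin(0.5690) = 34.68°.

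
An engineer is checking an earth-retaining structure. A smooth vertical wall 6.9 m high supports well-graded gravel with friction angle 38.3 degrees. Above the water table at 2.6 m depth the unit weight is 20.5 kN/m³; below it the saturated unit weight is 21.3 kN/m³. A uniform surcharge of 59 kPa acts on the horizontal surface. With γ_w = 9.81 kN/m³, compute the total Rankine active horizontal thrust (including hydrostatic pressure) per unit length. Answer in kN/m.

K_a = tan²(45° − φ/2) = 0.2347.
γ' = 21.3 − 9.81 = 11.49 kN/m³. h₂ = H − d_w = 4.3 m.
σ'_h: at surface K_a·q = 13.85; at WT K_a(q+γd_w) = 26.36; at base K_a(q+γd_w+γ'h₂) = 37.96 kPa.
P₁ = ½(13.85+26.36)×2.6 = 52.27; P₂ = ½(26.36+37.96)×4.3 = 138.3; P_w = ½γ_w h₂² = 90.69.
Total = 52.27+138.3+90.69 = 281.3 kN/m.

281 kN/m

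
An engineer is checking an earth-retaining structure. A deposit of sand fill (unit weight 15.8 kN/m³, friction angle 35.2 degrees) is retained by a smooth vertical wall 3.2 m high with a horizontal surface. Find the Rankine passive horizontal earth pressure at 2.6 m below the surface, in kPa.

153 kPa

K_p = (1 + sin φ)/(1 − sin φ) = 3.722.
σ_h = K_p γ z = 3.722 × 15.8 × 2.6 = 152.9 kPa.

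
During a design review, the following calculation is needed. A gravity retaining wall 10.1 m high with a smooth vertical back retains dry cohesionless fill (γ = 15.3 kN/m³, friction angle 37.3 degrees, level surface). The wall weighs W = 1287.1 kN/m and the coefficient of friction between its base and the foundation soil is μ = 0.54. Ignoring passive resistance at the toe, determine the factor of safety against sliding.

K_a = tan²(45° − 37.3°/2) = 0.2453.
P_a = ½K_aγH² = 0.5×0.2453×15.3×10.1² = 191.5 kN/m, acting at H/3 = 3.367 m above the base.
FS_sliding = μW / P_a = 0.54×1287.1 / 191.5 = 3.630.

3.63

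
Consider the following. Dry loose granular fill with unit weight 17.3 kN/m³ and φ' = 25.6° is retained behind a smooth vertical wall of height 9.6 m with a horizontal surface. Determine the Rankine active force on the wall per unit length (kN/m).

K_a = tan²(45° − φ/2) = 0.3966.
P_a = ½ K_a γ H² = 0.5 × 0.3966 × 17.3 × 9.6² = 316.1 kN/m.

316 kN/m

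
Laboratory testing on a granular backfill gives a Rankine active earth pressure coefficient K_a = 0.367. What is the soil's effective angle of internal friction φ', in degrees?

K_a = tan²(45° − φ/2) ⇒ 45° − φ/2 = arctan(√0.367) = 31.21°.
φ = 2(45° − 31.21°) = 27.58°.

27.6°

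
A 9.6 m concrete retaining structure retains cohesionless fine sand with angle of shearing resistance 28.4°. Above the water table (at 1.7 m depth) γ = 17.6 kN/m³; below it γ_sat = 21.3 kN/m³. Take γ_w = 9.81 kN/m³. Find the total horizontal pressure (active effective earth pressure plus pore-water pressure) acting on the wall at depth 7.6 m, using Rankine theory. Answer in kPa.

K_a = (1 − sin φ)/(1 + sin φ) = 0.3554.
γ' = 21.3 − 9.81 = 11.49 kN/m³.
Effective vertical stress at 7.6 m: σ'_v = 17.6×1.7 + 11.49×5.90 = 97.71 kPa.
σ'_h = K_a σ'_v = 0.3554 × 97.71 = 34.72 kPa; u = γ_w × 5.90 = 57.88 kPa.
Total σ_h = 34.72 + 57.88 = 92.60 kPa.

92.6 kPa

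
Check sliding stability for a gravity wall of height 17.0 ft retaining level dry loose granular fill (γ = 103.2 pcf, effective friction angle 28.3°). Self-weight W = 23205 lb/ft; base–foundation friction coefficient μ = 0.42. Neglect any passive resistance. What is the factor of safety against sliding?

K_a = tan²(45° − 28.3°/2) = 0.3568.
P_a = ½K_aγH² = 0.5×0.3568×103.2×17.0² = 5320 lb/ft, acting at H/3 = 5.667 ft above the base.
FS_sliding = μW / P_a = 0.42×23205 / 5320 = 1.832.

1.83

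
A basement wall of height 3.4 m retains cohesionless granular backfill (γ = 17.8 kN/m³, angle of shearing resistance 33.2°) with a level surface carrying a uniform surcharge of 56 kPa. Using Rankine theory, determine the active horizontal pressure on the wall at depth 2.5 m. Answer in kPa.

29.4 kPa

K_a = (1 − sin φ)/(1 + sin φ) = 0.2924.
σ_v = γz + q = 17.8 × 2.5 + 56 = 100.5 kPa.
σ_h = K_a σ_v = 0.2924 × 100.5 = 29.38 kPa.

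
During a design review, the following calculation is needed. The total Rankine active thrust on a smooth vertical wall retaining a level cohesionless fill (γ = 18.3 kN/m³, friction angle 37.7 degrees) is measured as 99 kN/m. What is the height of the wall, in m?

6.70 m

K_a = 0.2411. P_a = ½ K_a γ H² ⇒ H = √(2P_a/(K_a γ)).
H = √(2×99/(0.2411×18.3)) = 6.700 m.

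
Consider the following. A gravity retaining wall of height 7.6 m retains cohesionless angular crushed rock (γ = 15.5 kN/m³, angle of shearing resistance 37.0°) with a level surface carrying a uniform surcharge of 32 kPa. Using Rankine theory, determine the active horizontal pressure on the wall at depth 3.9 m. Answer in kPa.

K_a = (1 − sin φ)/(1 + sin φ) = 0.2486.
σ_v = γz + q = 15.5 × 3.9 + 32 = 92.45 kPa.
σ_h = K_a σ_v = 0.2486 × 92.45 = 22.98 kPa.

23.0 kPa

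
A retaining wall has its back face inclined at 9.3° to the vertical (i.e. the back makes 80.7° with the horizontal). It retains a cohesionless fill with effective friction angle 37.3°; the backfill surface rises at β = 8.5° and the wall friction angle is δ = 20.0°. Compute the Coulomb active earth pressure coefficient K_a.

0.325

K_a = sin²(α+φ) / [sin²α · sin(α−δ) · (1 + √{sin(φ+δ)sin(φ−β) / (sin(α−δ)sin(α+β))})²].
With α = 80.7°, φ = 37.3°, δ = 20.0°, β = 8.5°: K_a = 0.3245.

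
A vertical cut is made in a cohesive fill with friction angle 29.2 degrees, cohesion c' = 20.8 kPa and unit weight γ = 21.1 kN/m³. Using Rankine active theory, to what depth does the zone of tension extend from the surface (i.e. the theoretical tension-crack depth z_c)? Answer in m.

3.36 m

K_a = tan²(45° − 29.2°/2) = 0.3442; √K_a = 0.5867.
The active pressure is zero where K_a γ z = 2c√K_a, so z_c = 2c/(γ√K_a) = 2×20.8/(21.1×0.5867) = 3.360 m.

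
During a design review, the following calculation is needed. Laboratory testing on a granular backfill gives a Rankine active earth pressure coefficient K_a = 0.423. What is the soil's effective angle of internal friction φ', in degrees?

K_a = tan²(45° − φ/2) ⇒ 45° − φ/2 = arctan(√0.423) = 33.04°.
φ = 2(45° − 33.04°) = 23.92°.

23.9°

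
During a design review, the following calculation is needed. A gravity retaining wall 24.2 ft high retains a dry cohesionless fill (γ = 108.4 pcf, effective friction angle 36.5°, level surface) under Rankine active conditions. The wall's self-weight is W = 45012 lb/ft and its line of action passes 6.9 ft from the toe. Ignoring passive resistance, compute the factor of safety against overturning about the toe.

K_a = tan²(45° − 36.5°/2) = 0.2541.
P_a = ½K_aγH² = 0.5×0.2541×108.4×24.2² = 8064 lb/ft, acting at H/3 = 8.067 ft above the base.
Overturning moment M_o = P_a × H/3 = 8064 × 8.067 = 65050.
Resisting moment M_r = W × 6.9 = 45012 × 6.9 = 310600.
FS_overturning = M_r/M_o = 310600/65050 = 4.774.

4.77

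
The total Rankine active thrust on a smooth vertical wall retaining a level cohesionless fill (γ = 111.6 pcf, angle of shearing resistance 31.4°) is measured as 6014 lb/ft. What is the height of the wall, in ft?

18.5 ft

K_a = 0.3149. P_a = ½ K_a γ H² ⇒ H = √(2P_a/(K_a γ)).
H = √(2×6014/(0.3149×111.6)) = 18.50 ft.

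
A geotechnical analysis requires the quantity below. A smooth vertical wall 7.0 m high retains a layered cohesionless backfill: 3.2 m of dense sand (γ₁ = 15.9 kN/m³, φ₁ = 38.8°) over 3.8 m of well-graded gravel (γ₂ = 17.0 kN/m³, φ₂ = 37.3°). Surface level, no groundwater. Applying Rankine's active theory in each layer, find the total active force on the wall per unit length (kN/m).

96.2 kN/m

K_a1 = tan²(45°−38.8°/2) = 0.2296; K_a2 = tan²(45°−37.3°/2) = 0.2453.
Layer 1: σ at base = K_a1 γ₁ h₁ = 11.68 kPa; P₁ = ½×11.68×3.2 = 18.69.
Layer 2: σ_v at top = γ₁h₁ = 50.88; σ_h top = K_a2×50.88 = 12.48; σ_h base = K_a2×(50.88+17.0×3.8) = 28.33.
P₂ = ½(12.48+28.33)×3.8 = 77.55. Total P_a = 18.69+77.55 = 96.24 kN/m.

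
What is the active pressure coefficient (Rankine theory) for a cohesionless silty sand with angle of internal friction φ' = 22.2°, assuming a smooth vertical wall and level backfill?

0.452

K_a = tan²(45° − φ/2) = tan²(33.90°) = 0.4515.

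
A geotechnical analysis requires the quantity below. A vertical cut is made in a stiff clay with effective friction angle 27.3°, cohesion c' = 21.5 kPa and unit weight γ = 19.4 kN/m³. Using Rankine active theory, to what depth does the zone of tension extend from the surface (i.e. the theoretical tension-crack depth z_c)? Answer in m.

K_a = tan²(45° − 27.3°/2) = 0.3711; √K_a = 0.6092.
The active pressure is zero where K_a γ z = 2c√K_a, so z_c = 2c/(γ√K_a) = 2×21.5/(19.4×0.6092) = 3.638 m.

3.64 m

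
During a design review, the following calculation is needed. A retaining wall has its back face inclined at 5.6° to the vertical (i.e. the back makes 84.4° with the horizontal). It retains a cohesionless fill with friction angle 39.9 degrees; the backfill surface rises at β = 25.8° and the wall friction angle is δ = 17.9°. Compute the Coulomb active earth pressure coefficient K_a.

0.339

K_a = sin²(α+φ) / [sin²α · sin(α−δ) · (1 + √{sin(φ+δ)sin(φ−β) / (sin(α−δ)sin(α+β))})²].
With α = 84.4°, φ = 39.9°, δ = 17.9°, β = 25.8°: K_a = 0.3387.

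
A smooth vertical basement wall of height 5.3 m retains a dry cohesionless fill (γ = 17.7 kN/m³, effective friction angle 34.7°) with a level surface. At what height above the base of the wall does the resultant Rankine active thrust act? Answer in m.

K_a = 0.2745.
The pressure distribution is triangular, so the resultant acts at H/3 above the base = 5.3/3 = 1.767 m.

1.77 m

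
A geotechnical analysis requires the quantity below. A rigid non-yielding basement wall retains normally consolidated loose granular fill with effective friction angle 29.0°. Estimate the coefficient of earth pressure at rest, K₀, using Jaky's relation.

K₀ = 1 − sin φ' = 1 − sin 29.0° = 0.5152.

0.515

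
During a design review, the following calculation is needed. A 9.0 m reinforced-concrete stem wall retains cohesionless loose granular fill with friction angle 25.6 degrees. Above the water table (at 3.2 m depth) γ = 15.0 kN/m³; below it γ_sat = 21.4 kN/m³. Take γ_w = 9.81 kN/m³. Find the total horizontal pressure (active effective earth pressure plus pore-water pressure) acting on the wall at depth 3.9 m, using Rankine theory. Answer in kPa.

K_a = (1 − sin φ)/(1 + sin φ) = 0.3966.
γ' = 21.4 − 9.81 = 11.59 kN/m³.
Effective vertical stress at 3.9 m: σ'_v = 15.0×3.2 + 11.59×0.700 = 56.11 kPa.
σ'_h = K_a σ'_v = 0.3966 × 56.11 = 22.25 kPa; u = γ_w × 0.700 = 6.867 kPa.
Total σ_h = 22.25 + 6.867 = 29.12 kPa.

29.1 kPa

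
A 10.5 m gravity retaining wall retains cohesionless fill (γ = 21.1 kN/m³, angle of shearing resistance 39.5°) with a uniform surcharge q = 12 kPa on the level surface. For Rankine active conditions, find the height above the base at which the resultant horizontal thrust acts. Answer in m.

3.67 m

K_a = 0.2224.
Triangular part P₁ = ½K_aγH² = 258.7 at H/3 = 3.500 m; rectangular part P₂ = K_a q H = 28.03 at H/2 = 5.250 m.
ȳ = (P₁·3.500 + P₂·5.250)/(P₁+P₂) = 3.671 m.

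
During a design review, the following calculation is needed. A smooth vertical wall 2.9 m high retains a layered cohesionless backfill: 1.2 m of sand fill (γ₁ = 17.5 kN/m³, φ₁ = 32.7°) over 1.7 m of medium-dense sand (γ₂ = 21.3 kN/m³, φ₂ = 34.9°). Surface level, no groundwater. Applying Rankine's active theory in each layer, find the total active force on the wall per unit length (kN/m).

21.9 kN/m

K_a1 = tan²(45°−32.7°/2) = 0.2985; K_a2 = tan²(45°−34.9°/2) = 0.2721.
Layer 1: σ at base = K_a1 γ₁ h₁ = 6.268 kPa; P₁ = ½×6.268×1.2 = 3.761.
Layer 2: σ_v at top = γ₁h₁ = 21.00; σ_h top = K_a2×21.00 = 5.715; σ_h base = K_a2×(21.00+21.3×1.7) = 15.57.
P₂ = ½(5.715+15.57)×1.7 = 18.09. Total P_a = 3.761+18.09 = 21.85 kN/m.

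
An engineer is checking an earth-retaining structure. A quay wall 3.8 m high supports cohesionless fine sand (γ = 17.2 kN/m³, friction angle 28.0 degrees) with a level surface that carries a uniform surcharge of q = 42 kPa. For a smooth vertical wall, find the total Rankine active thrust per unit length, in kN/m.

K_a = tan²(45° − φ/2) = 0.3610.
Soil triangle: ½ K_a γ H² = 0.5×0.3610×17.2×3.8² = 44.83 kN/m.
Surcharge rectangle: K_a q H = 0.3610×42×3.8 = 57.62 kN/m.
Total = 44.83 + 57.62 = 102.5 kN/m.

102 kN/m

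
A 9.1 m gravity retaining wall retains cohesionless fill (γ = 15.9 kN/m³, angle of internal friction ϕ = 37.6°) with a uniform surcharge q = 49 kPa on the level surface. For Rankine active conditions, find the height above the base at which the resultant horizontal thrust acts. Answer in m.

3.65 m

K_a = 0.2421.
Triangular part P₁ = ½K_aγH² = 159.4 at H/3 = 3.033 m; rectangular part P₂ = K_a q H = 108.0 at H/2 = 4.550 m.
ȳ = (P₁·3.033 + P₂·4.550)/(P₁+P₂) = 3.646 m.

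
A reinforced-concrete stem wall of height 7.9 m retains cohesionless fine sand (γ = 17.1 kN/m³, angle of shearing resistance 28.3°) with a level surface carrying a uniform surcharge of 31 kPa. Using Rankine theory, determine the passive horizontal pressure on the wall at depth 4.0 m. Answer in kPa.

K_p = (1 + sin φ)/(1 − sin φ) = 2.803.
σ_v = γz + q = 17.1 × 4.0 + 31 = 99.40 kPa.
σ_h = K_p σ_v = 2.803 × 99.40 = 278.6 kPa.

279 kPa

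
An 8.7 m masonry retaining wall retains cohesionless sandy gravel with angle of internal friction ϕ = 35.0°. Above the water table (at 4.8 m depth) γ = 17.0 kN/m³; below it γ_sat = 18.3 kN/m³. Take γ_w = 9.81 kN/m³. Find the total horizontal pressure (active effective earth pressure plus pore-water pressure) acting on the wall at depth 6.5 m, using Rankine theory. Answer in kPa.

K_a = (1 − sin φ)/(1 + sin φ) = 0.2710.
γ' = 18.3 − 9.81 = 8.490 kN/m³.
Effective vertical stress at 6.5 m: σ'_v = 17.0×4.8 + 8.490×1.70 = 96.03 kPa.
σ'_h = K_a σ'_v = 0.2710 × 96.03 = 26.02 kPa; u = γ_w × 1.70 = 16.68 kPa.
Total σ_h = 26.02 + 16.68 = 42.70 kPa.

42.7 kPa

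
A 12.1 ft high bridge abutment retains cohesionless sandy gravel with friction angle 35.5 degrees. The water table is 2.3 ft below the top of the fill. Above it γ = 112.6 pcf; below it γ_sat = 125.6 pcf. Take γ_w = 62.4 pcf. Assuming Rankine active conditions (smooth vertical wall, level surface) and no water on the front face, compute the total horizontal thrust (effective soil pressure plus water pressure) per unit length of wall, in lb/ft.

K_a = tan²(45° − φ/2) = 0.2653.
γ' = 125.6 − 62.4 = 63.20 pcf. Depth below WT = 9.8 ft.
σ'_h at WT = K_a γ d_w = 68.70 psf; at base = 68.70 + K_a γ' × 9.8 = 233.0 psf.
P₁ (0–2.3 ft) = ½×68.70×2.3 = 79.00. P₂ (2.3–12.1 ft) = ½(68.70+233.0)×9.8 = 1478.
P_w = ½ γ_w h₂² = 0.5×62.4×9.8² = 2996. Total = 79.00+1478+2996 = 4554 lb/ft.

4550 lb/ft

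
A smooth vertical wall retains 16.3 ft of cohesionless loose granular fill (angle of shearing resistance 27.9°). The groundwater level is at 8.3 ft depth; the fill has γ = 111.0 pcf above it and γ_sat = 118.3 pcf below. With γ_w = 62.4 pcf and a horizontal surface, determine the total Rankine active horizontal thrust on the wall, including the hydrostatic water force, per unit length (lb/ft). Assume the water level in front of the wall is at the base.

6700 lb/ft

K_a = tan²(45° − φ/2) = 0.3625.
γ' = 118.3 − 62.4 = 55.90 pcf. Depth below WT = 8.0 ft.
σ'_h at WT = K_a γ d_w = 333.9 psf; at base = 333.9 + K_a γ' × 8.0 = 496.0 psf.
P₁ (0–8.3 ft) = ½×333.9×8.3 = 1386. P₂ (8.3–16.3 ft) = ½(333.9+496.0)×8.0 = 3320.
P_w = ½ γ_w h₂² = 0.5×62.4×8.0² = 1997. Total = 1386+3320+1997 = 6703 lb/ft.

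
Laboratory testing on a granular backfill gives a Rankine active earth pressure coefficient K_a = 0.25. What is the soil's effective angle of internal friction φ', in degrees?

K_a = tan²(45° − φ/2) ⇒ 45° − φ/2 = arctan(√0.25) = 26.57°.
φ = 2(45° − 26.57°) = 36.87°.

36.9°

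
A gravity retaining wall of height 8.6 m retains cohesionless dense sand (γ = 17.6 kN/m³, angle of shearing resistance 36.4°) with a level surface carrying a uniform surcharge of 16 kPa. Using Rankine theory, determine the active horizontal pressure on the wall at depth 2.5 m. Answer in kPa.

15.3 kPa

K_a = (1 − sin φ)/(1 + sin φ) = 0.2552.
σ_v = γz + q = 17.6 × 2.5 + 16 = 60.00 kPa.
σ_h = K_a σ_v = 0.2552 × 60.00 = 15.31 kPa.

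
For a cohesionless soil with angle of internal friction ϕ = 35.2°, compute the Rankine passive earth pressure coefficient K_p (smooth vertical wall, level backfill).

K_p = (1 + sin φ)/(1 − sin φ) = tan²(45° + 35.2°/2) = 3.722.

3.72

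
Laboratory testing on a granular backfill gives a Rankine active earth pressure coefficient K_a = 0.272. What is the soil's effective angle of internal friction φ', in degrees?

K_a = tan²(45° − φ/2) ⇒ 45° − φ/2 = arctan(√0.272) = 27.54°.
φ = 2(45° − 27.54°) = 34.91°.

34.9°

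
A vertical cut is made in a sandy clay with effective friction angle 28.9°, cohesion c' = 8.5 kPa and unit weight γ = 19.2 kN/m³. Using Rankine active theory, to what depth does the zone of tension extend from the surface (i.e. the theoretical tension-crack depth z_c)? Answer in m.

K_a = tan²(45° − 28.9°/2) = 0.3484; √K_a = 0.5902.
The active pressure is zero where K_a γ z = 2c√K_a, so z_c = 2c/(γ√K_a) = 2×8.5/(19.2×0.5902) = 1.500 m.

1.50 m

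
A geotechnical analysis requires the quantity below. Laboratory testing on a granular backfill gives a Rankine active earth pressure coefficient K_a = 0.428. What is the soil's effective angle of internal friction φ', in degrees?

23.6°

K_a = tan²(45° − φ/2) ⇒ 45° − φ/2 = arctan(√0.428) = 33.19°.
φ = 2(45° − 33.19°) = 23.61°.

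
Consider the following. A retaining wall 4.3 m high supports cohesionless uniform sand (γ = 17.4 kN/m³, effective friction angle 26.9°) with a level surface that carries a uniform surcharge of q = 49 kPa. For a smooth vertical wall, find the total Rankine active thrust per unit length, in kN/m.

K_a = tan²(45° − φ/2) = 0.3770.
Soil triangle: ½ K_a γ H² = 0.5×0.3770×17.4×4.3² = 60.65 kN/m.
Surcharge rectangle: K_a q H = 0.3770×49×4.3 = 79.43 kN/m.
Total = 60.65 + 79.43 = 140.1 kN/m.

140 kN/m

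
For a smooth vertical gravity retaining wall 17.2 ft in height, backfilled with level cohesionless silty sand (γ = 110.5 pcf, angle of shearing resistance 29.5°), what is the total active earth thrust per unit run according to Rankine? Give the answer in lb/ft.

K_a = tan²(45° − φ/2) = 0.3401.
P_a = ½ K_a γ H² = 0.5 × 0.3401 × 110.5 × 17.2² = 5559 lb/ft.

5560 lb/ft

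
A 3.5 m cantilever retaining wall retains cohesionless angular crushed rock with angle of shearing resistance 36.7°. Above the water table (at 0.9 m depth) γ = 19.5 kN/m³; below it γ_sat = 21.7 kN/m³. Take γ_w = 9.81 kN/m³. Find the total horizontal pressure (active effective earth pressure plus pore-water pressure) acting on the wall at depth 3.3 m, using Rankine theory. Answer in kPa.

K_a = (1 − sin φ)/(1 + sin φ) = 0.2519.
γ' = 21.7 − 9.81 = 11.89 kN/m³.
Effective vertical stress at 3.3 m: σ'_v = 19.5×0.9 + 11.89×2.40 = 46.09 kPa.
σ'_h = K_a σ'_v = 0.2519 × 46.09 = 11.61 kPa; u = γ_w × 2.40 = 23.54 kPa.
Total σ_h = 11.61 + 23.54 = 35.15 kPa.

35.2 kPa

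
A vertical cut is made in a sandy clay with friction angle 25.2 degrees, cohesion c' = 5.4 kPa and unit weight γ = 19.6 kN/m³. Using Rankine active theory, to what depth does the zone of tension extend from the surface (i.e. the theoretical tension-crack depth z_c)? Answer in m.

K_a = tan²(45° − 25.2°/2) = 0.4027; √K_a = 0.6346.
The active pressure is zero where K_a γ z = 2c√K_a, so z_c = 2c/(γ√K_a) = 2×5.4/(19.6×0.6346) = 0.8683 m.

0.868 m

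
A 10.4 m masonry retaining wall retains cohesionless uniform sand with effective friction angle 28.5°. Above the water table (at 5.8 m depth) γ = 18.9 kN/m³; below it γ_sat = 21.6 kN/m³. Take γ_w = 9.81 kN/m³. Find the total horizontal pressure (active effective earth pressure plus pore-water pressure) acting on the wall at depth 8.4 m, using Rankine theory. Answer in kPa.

K_a = (1 − sin φ)/(1 + sin φ) = 0.3540.
γ' = 21.6 − 9.81 = 11.79 kN/m³.
Effective vertical stress at 8.4 m: σ'_v = 18.9×5.8 + 11.79×2.60 = 140.3 kPa.
σ'_h = K_a σ'_v = 0.3540 × 140.3 = 49.65 kPa; u = γ_w × 2.60 = 25.51 kPa.
Total σ_h = 49.65 + 25.51 = 75.16 kPa.

75.2 kPa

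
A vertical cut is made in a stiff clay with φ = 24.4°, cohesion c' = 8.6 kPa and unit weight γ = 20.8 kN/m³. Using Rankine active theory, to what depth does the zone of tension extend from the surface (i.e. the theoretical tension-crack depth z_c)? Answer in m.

K_a = tan²(45° − 24.4°/2) = 0.4153; √K_a = 0.6445.
The active pressure is zero where K_a γ z = 2c√K_a, so z_c = 2c/(γ√K_a) = 2×8.6/(20.8×0.6445) = 1.283 m.

1.28 m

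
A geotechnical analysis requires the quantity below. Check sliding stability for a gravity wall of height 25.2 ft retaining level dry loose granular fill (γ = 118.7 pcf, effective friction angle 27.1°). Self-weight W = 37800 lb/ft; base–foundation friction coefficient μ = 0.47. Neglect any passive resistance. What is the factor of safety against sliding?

1.26

K_a = tan²(45° − 27.1°/2) = 0.3741.
P_a = ½K_aγH² = 0.5×0.3741×118.7×25.2² = 14100 lb/ft, acting at H/3 = 8.400 ft above the base.
FS_sliding = μW / P_a = 0.47×37800 / 14100 = 1.260.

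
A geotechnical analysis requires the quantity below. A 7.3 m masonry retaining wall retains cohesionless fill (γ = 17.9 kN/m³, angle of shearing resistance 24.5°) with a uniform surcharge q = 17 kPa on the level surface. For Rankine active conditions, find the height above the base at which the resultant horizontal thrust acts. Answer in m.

2.68 m

K_a = 0.4137.
Triangular part P₁ = ½K_aγH² = 197.3 at H/3 = 2.433 m; rectangular part P₂ = K_a q H = 51.34 at H/2 = 3.650 m.
ȳ = (P₁·2.433 + P₂·3.650)/(P₁+P₂) = 2.685 m.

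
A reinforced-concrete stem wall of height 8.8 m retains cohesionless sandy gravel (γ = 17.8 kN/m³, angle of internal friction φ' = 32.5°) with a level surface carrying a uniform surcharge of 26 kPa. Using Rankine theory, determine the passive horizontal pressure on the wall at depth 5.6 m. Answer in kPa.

K_p = (1 + sin φ)/(1 − sin φ) = 3.322.
σ_v = γz + q = 17.8 × 5.6 + 26 = 125.7 kPa.
σ_h = K_p σ_v = 3.322 × 125.7 = 417.6 kPa.

418 kPa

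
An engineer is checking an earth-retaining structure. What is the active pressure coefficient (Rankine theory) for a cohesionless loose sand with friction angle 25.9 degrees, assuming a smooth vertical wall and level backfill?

K_a = tan²(45° − φ/2) = tan²(32.05°) = 0.3920.

0.392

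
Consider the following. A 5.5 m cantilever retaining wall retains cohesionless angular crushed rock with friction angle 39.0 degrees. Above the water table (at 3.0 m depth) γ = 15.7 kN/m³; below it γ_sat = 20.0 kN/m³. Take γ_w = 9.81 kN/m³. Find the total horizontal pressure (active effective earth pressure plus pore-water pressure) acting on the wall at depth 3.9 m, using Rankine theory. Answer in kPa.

21.6 kPa

K_a = (1 − sin φ)/(1 + sin φ) = 0.2275.
γ' = 20.0 − 9.81 = 10.19 kN/m³.
Effective vertical stress at 3.9 m: σ'_v = 15.7×3.0 + 10.19×0.900 = 56.27 kPa.
σ'_h = K_a σ'_v = 0.2275 × 56.27 = 12.80 kPa; u = γ_w × 0.900 = 8.829 kPa.
Total σ_h = 12.80 + 8.829 = 21.63 kPa.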